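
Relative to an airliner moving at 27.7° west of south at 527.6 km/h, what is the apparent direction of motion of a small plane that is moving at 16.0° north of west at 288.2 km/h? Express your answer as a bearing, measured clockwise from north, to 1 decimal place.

Taking east as x and north as y: small plane velocity = (-277.036, 79.439) km/h; airliner velocity = (-245.251, -467.134) km/h.
Velocity of small plane relative to airliner = (-277.036, 79.439) − (-245.251, -467.134) = (-31.785, 546.572) km/h.
Bearing = atan2(-31.78, 546.57) = 356.67° clockwise from north.

356.7°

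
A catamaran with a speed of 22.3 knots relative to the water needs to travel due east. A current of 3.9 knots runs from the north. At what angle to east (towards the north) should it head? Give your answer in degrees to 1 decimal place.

The current pushes perpendicular to the desired track; the heading must have a component into the current equal to 3.9 knots: 22.3 sin θ = 3.9.
sin θ = 0.1749, so θ = 10.072°.

10.1°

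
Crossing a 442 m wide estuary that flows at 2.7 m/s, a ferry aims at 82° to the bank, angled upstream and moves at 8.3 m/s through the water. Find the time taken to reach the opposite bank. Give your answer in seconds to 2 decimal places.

The component of the ferry's velocity perpendicular to the bank is 8.3 × sin 82° = 8.219 m/s.
Only the cross-stream component determines the crossing time; the current contributes nothing perpendicular to the bank.
Time = 442 / 8.219 = 53.776 s.

53.78 s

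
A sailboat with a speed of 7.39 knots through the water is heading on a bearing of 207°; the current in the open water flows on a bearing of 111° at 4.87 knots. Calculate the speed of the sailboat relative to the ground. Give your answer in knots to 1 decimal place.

8.4 knots

Taking east as x and north as y: velocity relative to the water = (-3.355, -6.585) knots; the water relative to ground = (4.547, -1.745) knots.
Velocity relative to ground = (-3.355, -6.585) + (4.547, -1.745) = (1.192, -8.330) knots.
Speed = |(1.192, -8.330)| = 8.415 knots.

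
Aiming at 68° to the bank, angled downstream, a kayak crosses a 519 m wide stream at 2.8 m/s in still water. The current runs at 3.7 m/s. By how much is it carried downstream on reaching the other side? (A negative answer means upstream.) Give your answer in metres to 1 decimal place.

949.4 m

Perpendicular speed = 2.596 m/s; crossing time = 519 / 2.596 = 199.914 s.
Net downstream speed = 4.749 m/s.
Drift = 4.749 × 199.914 = 949.372 m (downstream).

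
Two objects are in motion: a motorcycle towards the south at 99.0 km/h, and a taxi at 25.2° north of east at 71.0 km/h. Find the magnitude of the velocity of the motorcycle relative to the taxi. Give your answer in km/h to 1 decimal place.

144.3 km/h

Taking east as x and north as y: motorcycle velocity = (0.000, -99.000) km/h; taxi velocity = (64.243, 30.230) km/h.
Velocity of motorcycle relative to taxi = (0.000, -99.000) − (64.243, 30.230) = (-64.243, -129.230) km/h.
Magnitude = |(-64.243, -129.230)| = 144.318 km/h.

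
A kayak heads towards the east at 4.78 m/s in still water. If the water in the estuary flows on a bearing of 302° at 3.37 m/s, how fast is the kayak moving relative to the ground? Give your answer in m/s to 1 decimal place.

2.6 m/s

Taking east as x and north as y: velocity relative to the water = (4.780, 0.000) m/s; the water relative to ground = (-2.858, 1.786) m/s.
Velocity relative to ground = (4.780, 0.000) + (-2.858, 1.786) = (1.922, 1.786) m/s.
Speed = |(1.922, 1.786)| = 2.624 m/s.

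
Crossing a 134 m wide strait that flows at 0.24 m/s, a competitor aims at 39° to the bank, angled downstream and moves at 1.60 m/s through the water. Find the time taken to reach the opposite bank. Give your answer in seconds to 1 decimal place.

133.1 s

The component of the competitor's velocity perpendicular to the bank is 1.60 × sin 39° = 1.007 m/s.
Only the cross-stream component determines the crossing time; the current contributes nothing perpendicular to the bank.
Time = 134 / 1.007 = 133.080 s.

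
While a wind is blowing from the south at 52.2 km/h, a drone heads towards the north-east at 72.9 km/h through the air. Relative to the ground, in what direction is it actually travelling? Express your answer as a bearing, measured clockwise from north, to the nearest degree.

026°

Taking east as x and north as y: velocity relative to the air = (51.548, 51.548) km/h; the air relative to ground = (0.000, 52.200) km/h.
Velocity relative to ground = (51.548, 51.548) + (0.000, 52.200) = (51.548, 103.748) km/h.
Bearing = atan2(51.55, 103.75) = 26.42° clockwise from north.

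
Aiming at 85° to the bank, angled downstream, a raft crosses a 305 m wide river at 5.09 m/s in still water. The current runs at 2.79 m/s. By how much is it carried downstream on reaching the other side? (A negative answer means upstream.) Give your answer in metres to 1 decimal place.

Perpendicular speed = 5.071 m/s; crossing time = 305 / 5.071 = 60.150 s.
Net downstream speed = 3.234 m/s.
Drift = 3.234 × 60.150 = 194.503 m (downstream).

194.5 m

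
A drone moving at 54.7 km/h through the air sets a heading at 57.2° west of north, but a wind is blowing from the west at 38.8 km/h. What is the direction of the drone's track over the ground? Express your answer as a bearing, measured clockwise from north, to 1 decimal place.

Taking east as x and north as y: velocity relative to the air = (-45.979, 29.631) km/h; the air relative to ground = (38.800, 0.000) km/h.
Velocity relative to ground = (-45.979, 29.631) + (38.800, 0.000) = (-7.179, 29.631) km/h.
Bearing = atan2(-7.18, 29.63) = 346.38° clockwise from north.

346.4°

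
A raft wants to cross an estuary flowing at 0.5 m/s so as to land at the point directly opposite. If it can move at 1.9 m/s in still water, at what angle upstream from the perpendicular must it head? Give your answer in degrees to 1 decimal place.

15.3°

To cancel the current, the upstream component of the raft's velocity must equal the flow: 1.9 sin θ = 0.5.
sin θ = 0.5 / 1.9 = 0.2632.
θ = arcsin(0.2632) = 15.258°.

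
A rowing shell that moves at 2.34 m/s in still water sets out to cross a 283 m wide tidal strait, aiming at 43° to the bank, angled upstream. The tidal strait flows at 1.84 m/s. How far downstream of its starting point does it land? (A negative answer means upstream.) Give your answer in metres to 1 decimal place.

Perpendicular speed = 1.596 m/s; crossing time = 283 / 1.596 = 177.332 s.
Net downstream speed = 0.129 m/s.
Drift = 0.129 × 177.332 = 22.811 m (downstream).

22.8 m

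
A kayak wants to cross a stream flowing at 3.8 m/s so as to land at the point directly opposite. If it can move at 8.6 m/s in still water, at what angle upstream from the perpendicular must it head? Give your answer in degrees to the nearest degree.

26°

To cancel the current, the upstream component of the kayak's velocity must equal the flow: 8.6 sin θ = 3.8.
sin θ = 3.8 / 8.6 = 0.4419.
θ = arcsin(0.4419) = 26.223°.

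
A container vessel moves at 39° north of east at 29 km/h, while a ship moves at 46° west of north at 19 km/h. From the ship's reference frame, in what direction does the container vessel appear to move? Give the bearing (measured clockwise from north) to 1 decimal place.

Taking east as x and north as y: container vessel velocity = (22.537, 18.250) km/h; ship velocity = (-13.667, 13.199) km/h.
Velocity of container vessel relative to ship = (22.537, 18.250) − (-13.667, 13.199) = (36.205, 5.052) km/h.
Bearing = atan2(36.20, 5.05) = 82.06° clockwise from north.

082.1°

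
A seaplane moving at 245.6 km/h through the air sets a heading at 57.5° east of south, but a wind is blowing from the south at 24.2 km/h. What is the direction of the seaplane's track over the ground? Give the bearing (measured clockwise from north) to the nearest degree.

Taking east as x and north as y: velocity relative to the air = (207.137, -131.961) km/h; the air relative to ground = (0.000, 24.200) km/h.
Velocity relative to ground = (207.137, -131.961) + (0.000, 24.200) = (207.137, -107.761) km/h.
Bearing = atan2(207.14, -107.76) = 117.49° clockwise from north.

117°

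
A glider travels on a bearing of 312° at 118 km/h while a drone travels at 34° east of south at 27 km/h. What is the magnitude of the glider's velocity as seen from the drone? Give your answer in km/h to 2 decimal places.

144.35 km/h

Taking east as x and north as y: glider velocity = (-87.691, 78.957) km/h; drone velocity = (15.098, -22.384) km/h.
Velocity of glider relative to drone = (-87.691, 78.957) − (15.098, -22.384) = (-102.789, 101.341) km/h.
Magnitude = |(-102.789, 101.341)| = 144.346 km/h.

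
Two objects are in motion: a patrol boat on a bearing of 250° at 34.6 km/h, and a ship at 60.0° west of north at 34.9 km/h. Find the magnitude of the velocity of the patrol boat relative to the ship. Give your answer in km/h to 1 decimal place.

Taking east as x and north as y: patrol boat velocity = (-32.513, -11.834) km/h; ship velocity = (-30.224, 17.450) km/h.
Velocity of patrol boat relative to ship = (-32.513, -11.834) − (-30.224, 17.450) = (-2.289, -29.284) km/h.
Magnitude = |(-2.289, -29.284)| = 29.373 km/h.

29.4 km/h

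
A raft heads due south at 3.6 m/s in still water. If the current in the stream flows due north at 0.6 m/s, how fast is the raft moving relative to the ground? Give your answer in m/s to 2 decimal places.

Taking east as x and north as y: velocity relative to the water = (0.000, -3.600) m/s; the water relative to ground = (0.000, 0.600) m/s.
Velocity relative to ground = (0.000, -3.600) + (0.000, 0.600) = (0.000, -3.000) m/s.
Speed = |(0.000, -3.000)| = 3.000 m/s.

3.00 m/s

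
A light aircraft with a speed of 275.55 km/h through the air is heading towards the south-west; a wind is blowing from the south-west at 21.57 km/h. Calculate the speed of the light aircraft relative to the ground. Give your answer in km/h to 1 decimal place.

Taking east as x and north as y: velocity relative to the air = (-194.843, -194.843) km/h; the air relative to ground = (15.252, 15.252) km/h.
Velocity relative to ground = (-194.843, -194.843) + (15.252, 15.252) = (-179.591, -179.591) km/h.
Speed = |(-179.591, -179.591)| = 253.980 km/h.

254.0 km/h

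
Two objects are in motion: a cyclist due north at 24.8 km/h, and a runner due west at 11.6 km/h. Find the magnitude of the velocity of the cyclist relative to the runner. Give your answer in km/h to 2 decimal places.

Taking east as x and north as y: cyclist velocity = (0.000, 24.800) km/h; runner velocity = (-11.600, 0.000) km/h.
Velocity of cyclist relative to runner = (0.000, 24.800) − (-11.600, 0.000) = (11.600, 24.800) km/h.
Magnitude = |(11.600, 24.800)| = 27.379 km/h.

27.38 km/h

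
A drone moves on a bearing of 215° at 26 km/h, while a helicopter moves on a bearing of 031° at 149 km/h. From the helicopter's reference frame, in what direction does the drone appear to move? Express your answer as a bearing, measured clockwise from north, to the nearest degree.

Taking east as x and north as y: drone velocity = (-14.913, -21.298) km/h; helicopter velocity = (76.741, 127.718) km/h.
Velocity of drone relative to helicopter = (-14.913, -21.298) − (76.741, 127.718) = (-91.654, -149.016) km/h.
Bearing = atan2(-91.65, -149.02) = 211.59° clockwise from north.

212°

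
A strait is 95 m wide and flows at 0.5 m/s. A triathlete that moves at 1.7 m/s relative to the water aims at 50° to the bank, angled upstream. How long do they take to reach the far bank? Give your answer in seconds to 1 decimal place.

72.9 s

The component of the triathlete's velocity perpendicular to the bank is 1.7 × sin 50° = 1.302 m/s.
The current is parallel to the bank, so it does not affect the crossing time.
Time = 95 / 1.302 = 72.949 s.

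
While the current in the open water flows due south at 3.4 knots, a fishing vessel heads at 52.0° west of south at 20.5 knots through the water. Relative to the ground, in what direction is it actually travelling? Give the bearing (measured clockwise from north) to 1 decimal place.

225.2°

Taking east as x and north as y: velocity relative to the water = (-16.154, -12.621) knots; the water relative to ground = (0.000, -3.400) knots.
Velocity relative to ground = (-16.154, -12.621) + (0.000, -3.400) = (-16.154, -16.021) knots.
Bearing = atan2(-16.15, -16.02) = 225.24° clockwise from north.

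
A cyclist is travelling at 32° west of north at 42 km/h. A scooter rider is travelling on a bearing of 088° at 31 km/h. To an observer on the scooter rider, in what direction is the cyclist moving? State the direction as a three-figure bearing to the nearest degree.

303°

Taking east as x and north as y: cyclist velocity = (-22.257, 35.618) km/h; scooter rider velocity = (30.981, 1.082) km/h.
Velocity of cyclist relative to scooter rider = (-22.257, 35.618) − (30.981, 1.082) = (-53.238, 34.536) km/h.
Bearing = atan2(-53.24, 34.54) = 302.97° clockwise from north.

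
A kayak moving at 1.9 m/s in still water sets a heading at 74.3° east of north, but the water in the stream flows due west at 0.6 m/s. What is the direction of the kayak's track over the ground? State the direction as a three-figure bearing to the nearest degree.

067°

Taking east as x and north as y: velocity relative to the water = (1.829, 0.514) m/s; the water relative to ground = (-0.600, 0.000) m/s.
Velocity relative to ground = (1.829, 0.514) + (-0.600, 0.000) = (1.229, 0.514) m/s.
Bearing = atan2(1.23, 0.51) = 67.30° clockwise from north.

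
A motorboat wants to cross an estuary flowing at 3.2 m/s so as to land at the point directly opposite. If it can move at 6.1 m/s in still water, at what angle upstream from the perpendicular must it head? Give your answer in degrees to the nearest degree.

To cancel the current, the upstream component of the motorboat's velocity must equal the flow: 6.1 sin θ = 3.2.
sin θ = 3.2 / 6.1 = 0.5246.
θ = arcsin(0.5246) = 31.641°.

32°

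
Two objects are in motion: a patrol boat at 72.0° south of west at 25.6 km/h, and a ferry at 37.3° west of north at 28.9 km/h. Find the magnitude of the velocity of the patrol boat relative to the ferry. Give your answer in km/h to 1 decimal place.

Taking east as x and north as y: patrol boat velocity = (-7.911, -24.347) km/h; ferry velocity = (-17.513, 22.989) km/h.
Velocity of patrol boat relative to ferry = (-7.911, -24.347) − (-17.513, 22.989) = (9.602, -47.336) km/h.
Magnitude = |(9.602, -47.336)| = 48.300 km/h.

48.3 km/h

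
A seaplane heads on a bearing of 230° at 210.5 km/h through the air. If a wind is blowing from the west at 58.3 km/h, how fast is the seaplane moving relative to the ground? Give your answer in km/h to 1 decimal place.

Taking east as x and north as y: velocity relative to the air = (-161.252, -135.307) km/h; the air relative to ground = (58.300, 0.000) km/h.
Velocity relative to ground = (-161.252, -135.307) + (58.300, 0.000) = (-102.952, -135.307) km/h.
Speed = |(-102.952, -135.307)| = 170.021 km/h.

170.0 km/h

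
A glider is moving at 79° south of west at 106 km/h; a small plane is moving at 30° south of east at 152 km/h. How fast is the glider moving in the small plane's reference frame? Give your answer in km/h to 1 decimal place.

154.4 km/h

Taking east as x and north as y: glider velocity = (-20.226, -104.052) km/h; small plane velocity = (131.636, -76.000) km/h.
Velocity of glider relative to small plane = (-20.226, -104.052) − (131.636, -76.000) = (-151.862, -28.052) km/h.
Magnitude = |(-151.862, -28.052)| = 154.431 km/h.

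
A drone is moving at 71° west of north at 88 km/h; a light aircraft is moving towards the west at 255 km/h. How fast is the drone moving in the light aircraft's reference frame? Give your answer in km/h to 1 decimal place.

174.2 km/h

Taking east as x and north as y: drone velocity = (-83.206, 28.650) km/h; light aircraft velocity = (-255.000, 0.000) km/h.
Velocity of drone relative to light aircraft = (-83.206, 28.650) − (-255.000, 0.000) = (171.794, 28.650) km/h.
Magnitude = |(171.794, 28.650)| = 174.167 km/h.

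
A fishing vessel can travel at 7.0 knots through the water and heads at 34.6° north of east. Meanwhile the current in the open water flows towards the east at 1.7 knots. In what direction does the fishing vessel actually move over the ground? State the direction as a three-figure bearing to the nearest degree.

Taking east as x and north as y: velocity relative to the water = (5.762, 3.975) knots; the water relative to ground = (1.700, 0.000) knots.
Velocity relative to ground = (5.762, 3.975) + (1.700, 0.000) = (7.462, 3.975) knots.
Bearing = atan2(7.46, 3.97) = 61.96° clockwise from north.

062°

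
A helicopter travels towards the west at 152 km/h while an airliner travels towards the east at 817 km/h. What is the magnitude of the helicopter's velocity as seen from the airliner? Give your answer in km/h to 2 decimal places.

Taking east as x and north as y: helicopter velocity = (-152.000, 0.000) km/h; airliner velocity = (817.000, 0.000) km/h.
Velocity of helicopter relative to airliner = (-152.000, 0.000) − (817.000, 0.000) = (-969.000, 0.000) km/h.
Magnitude = |(-969.000, 0.000)| = 969.000 km/h.

969.00 km/h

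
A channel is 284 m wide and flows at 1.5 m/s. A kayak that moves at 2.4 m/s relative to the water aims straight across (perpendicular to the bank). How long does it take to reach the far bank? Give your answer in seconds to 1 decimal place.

The component of the kayak's velocity perpendicular to the bank is 2.4 m/s.
The flow acts along the bank and has no component across it.
Time = 284 / 2.400 = 118.333 s.

118.3 s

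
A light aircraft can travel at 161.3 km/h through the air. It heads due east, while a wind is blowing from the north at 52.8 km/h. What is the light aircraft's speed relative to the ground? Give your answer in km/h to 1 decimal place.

Taking east as x and north as y: velocity relative to the air = (161.300, 0.000) km/h; the air relative to ground = (0.000, -52.800) km/h.
Velocity relative to ground = (161.300, 0.000) + (0.000, -52.800) = (161.300, -52.800) km/h.
Speed = |(161.300, -52.800)| = 169.722 km/h.

169.7 km/h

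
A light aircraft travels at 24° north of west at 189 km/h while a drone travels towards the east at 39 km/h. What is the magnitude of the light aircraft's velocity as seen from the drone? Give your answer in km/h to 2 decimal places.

225.19 km/h

Taking east as x and north as y: light aircraft velocity = (-172.660, 76.873) km/h; drone velocity = (39.000, 0.000) km/h.
Velocity of light aircraft relative to drone = (-172.660, 76.873) − (39.000, 0.000) = (-211.660, 76.873) km/h.
Magnitude = |(-211.660, 76.873)| = 225.188 km/h.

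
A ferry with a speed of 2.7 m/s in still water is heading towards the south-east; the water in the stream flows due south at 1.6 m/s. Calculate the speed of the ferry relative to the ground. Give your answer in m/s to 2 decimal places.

Taking east as x and north as y: velocity relative to the water = (1.909, -1.909) m/s; the water relative to ground = (0.000, -1.600) m/s.
Velocity relative to ground = (1.909, -1.909) + (0.000, -1.600) = (1.909, -3.509) m/s.
Speed = |(1.909, -3.509)| = 3.995 m/s.

3.99 m/s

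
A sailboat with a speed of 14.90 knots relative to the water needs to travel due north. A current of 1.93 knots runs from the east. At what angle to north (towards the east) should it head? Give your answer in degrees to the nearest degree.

The current pushes perpendicular to the desired track; the heading must have a component into the current equal to 1.93 knots: 14.90 sin θ = 1.93.
sin θ = 0.1295, so θ = 7.442°.

7°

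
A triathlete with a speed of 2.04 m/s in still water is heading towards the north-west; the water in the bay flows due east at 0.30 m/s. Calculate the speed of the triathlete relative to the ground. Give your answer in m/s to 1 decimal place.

Taking east as x and north as y: velocity relative to the water = (-1.442, 1.442) m/s; the water relative to ground = (0.300, 0.000) m/s.
Velocity relative to ground = (-1.442, 1.442) + (0.300, 0.000) = (-1.142, 1.442) m/s.
Speed = |(-1.142, 1.442)| = 1.840 m/s.

1.8 m/s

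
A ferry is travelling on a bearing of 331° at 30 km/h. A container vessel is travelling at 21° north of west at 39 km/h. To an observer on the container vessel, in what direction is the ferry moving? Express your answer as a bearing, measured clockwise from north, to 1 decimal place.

Taking east as x and north as y: ferry velocity = (-14.544, 26.239) km/h; container vessel velocity = (-36.410, 13.976) km/h.
Velocity of ferry relative to container vessel = (-14.544, 26.239) − (-36.410, 13.976) = (21.865, 12.262) km/h.
Bearing = atan2(21.87, 12.26) = 60.72° clockwise from north.

060.7°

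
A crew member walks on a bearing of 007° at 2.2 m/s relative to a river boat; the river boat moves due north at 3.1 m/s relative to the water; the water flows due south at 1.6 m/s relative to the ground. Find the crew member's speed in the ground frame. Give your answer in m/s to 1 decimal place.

In east/north components (m/s): crew member relative to river boat = (0.268, 2.184); river boat relative to water = (0.000, 3.100); water relative to ground = (0.000, -1.600).
Sum = (0.268, 3.684) m/s.
Speed = |(0.268, 3.684)| = 3.693 m/s.

3.7 m/s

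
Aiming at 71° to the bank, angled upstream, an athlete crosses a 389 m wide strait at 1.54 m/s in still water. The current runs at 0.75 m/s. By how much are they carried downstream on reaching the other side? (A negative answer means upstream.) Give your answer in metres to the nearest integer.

Perpendicular speed = 1.456 m/s; crossing time = 389 / 1.456 = 267.152 s.
Net downstream speed = 0.249 m/s.
Drift = 0.249 × 267.152 = 66.421 m (downstream).

66 m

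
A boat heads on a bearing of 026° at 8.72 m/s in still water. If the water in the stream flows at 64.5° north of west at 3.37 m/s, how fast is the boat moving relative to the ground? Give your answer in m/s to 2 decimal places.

Taking east as x and north as y: velocity relative to the water = (3.823, 7.837) m/s; the water relative to ground = (-1.451, 3.042) m/s.
Velocity relative to ground = (3.823, 7.837) + (-1.451, 3.042) = (2.372, 10.879) m/s.
Speed = |(2.372, 10.879)| = 11.135 m/s.

11.13 m/s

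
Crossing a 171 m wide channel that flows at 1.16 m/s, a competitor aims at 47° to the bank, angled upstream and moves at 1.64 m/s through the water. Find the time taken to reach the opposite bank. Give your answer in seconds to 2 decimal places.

142.57 s

The component of the competitor's velocity perpendicular to the bank is 1.64 × sin 47° = 1.199 m/s.
Only the cross-stream component determines the crossing time; the current contributes nothing perpendicular to the bank.
Time = 171 / 1.199 = 142.569 s.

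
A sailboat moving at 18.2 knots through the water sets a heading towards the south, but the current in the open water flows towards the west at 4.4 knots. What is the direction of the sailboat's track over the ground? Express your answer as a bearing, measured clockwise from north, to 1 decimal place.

193.6°

Taking east as x and north as y: velocity relative to the water = (0.000, -18.200) knots; the water relative to ground = (-4.400, 0.000) knots.
Velocity relative to ground = (0.000, -18.200) + (-4.400, 0.000) = (-4.400, -18.200) knots.
Bearing = atan2(-4.40, -18.20) = 193.59° clockwise from north.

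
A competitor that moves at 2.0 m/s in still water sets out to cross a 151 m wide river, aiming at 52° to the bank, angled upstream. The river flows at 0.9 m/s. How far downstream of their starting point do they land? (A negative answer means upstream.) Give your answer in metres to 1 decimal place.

-31.7 m

Perpendicular speed = 1.576 m/s; crossing time = 151 / 1.576 = 95.811 s.
Net downstream speed = -0.331 m/s.
Drift = -0.331 × 95.811 = -31.744 m (upstream).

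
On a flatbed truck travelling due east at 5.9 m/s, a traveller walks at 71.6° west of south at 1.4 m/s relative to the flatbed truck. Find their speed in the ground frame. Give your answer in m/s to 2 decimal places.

Taking east as x and north as y: flatbed truck velocity = (5.900, 0.000) m/s; traveller velocity relative to flatbed truck = (-1.328, -0.442) m/s.
Velocity relative to ground = (5.900, 0.000) + (-1.328, -0.442) = (4.572, -0.442) m/s.
Speed = |(4.572, -0.442)| = 4.593 m/s.

4.59 m/s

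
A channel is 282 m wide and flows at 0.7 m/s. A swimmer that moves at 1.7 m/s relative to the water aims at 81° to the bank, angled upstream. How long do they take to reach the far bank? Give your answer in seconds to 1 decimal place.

The component of the swimmer's velocity perpendicular to the bank is 1.7 × sin 81° = 1.679 m/s.
Only the cross-stream component determines the crossing time; the current contributes nothing perpendicular to the bank.
Time = 282 / 1.679 = 167.950 s.

168.0 s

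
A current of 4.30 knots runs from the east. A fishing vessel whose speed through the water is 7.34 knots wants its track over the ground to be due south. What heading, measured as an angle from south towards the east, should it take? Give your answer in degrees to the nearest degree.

36°

The current pushes perpendicular to the desired track; the heading must have a component into the current equal to 4.30 knots: 7.34 sin θ = 4.30.
sin θ = 0.5858, so θ = 35.862°.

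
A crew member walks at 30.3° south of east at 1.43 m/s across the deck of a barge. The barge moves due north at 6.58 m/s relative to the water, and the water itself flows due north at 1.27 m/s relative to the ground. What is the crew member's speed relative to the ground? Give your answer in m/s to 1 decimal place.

7.2 m/s

In east/north components (m/s): crew member relative to barge = (1.235, -0.721); barge relative to water = (0.000, 6.580); water relative to ground = (0.000, 1.270).
Sum = (1.235, 7.129) m/s.
Speed = |(1.235, 7.129)| = 7.235 m/s.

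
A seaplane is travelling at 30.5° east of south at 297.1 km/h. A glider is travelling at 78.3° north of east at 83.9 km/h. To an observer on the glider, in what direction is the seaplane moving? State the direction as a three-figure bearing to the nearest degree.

Taking east as x and north as y: seaplane velocity = (150.790, -255.990) km/h; glider velocity = (17.014, 82.157) km/h.
Velocity of seaplane relative to glider = (150.790, -255.990) − (17.014, 82.157) = (133.776, -338.147) km/h.
Bearing = atan2(133.78, -338.15) = 158.42° clockwise from north.

158°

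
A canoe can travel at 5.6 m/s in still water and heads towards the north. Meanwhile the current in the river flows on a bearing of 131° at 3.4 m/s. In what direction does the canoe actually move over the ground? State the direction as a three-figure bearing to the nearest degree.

Taking east as x and north as y: velocity relative to the water = (0.000, 5.600) m/s; the water relative to ground = (2.566, -2.231) m/s.
Velocity relative to ground = (0.000, 5.600) + (2.566, -2.231) = (2.566, 3.369) m/s.
Bearing = atan2(2.57, 3.37) = 37.29° clockwise from north.

037°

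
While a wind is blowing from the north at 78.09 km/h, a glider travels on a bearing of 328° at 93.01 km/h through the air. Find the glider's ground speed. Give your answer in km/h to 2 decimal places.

49.29 km/h

Taking east as x and north as y: velocity relative to the air = (-49.288, 78.877) km/h; the air relative to ground = (0.000, -78.090) km/h.
Velocity relative to ground = (-49.288, 78.877) + (0.000, -78.090) = (-49.288, 0.787) km/h.
Speed = |(-49.288, 0.787)| = 49.294 km/h.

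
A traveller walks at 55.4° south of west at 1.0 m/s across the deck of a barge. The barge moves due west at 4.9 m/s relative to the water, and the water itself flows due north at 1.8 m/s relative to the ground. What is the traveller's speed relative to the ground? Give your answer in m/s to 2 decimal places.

5.55 m/s

In east/north components (m/s): traveller relative to barge = (-0.568, -0.823); barge relative to water = (-4.900, 0.000); water relative to ground = (0.000, 1.800).
Sum = (-5.468, 0.977) m/s.
Speed = |(-5.468, 0.977)| = 5.554 m/s.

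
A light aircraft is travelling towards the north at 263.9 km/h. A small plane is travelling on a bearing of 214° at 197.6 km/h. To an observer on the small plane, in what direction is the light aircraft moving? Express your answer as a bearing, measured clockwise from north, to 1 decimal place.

014.5°

Taking east as x and north as y: light aircraft velocity = (0.000, 263.900) km/h; small plane velocity = (-110.497, -163.818) km/h.
Velocity of light aircraft relative to small plane = (0.000, 263.900) − (-110.497, -163.818) = (110.497, 427.718) km/h.
Bearing = atan2(110.50, 427.72) = 14.49° clockwise from north.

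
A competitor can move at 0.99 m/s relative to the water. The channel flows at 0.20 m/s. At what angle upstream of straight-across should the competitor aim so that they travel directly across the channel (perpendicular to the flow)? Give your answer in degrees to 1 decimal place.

11.7°

To cancel the current, the upstream component of the competitor's velocity must equal the flow: 0.99 sin θ = 0.20.
sin θ = 0.20 / 0.99 = 0.2020.
θ = arcsin(0.2020) = 11.655°.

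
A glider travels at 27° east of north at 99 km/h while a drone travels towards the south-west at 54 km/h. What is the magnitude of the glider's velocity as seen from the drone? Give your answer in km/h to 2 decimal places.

151.28 km/h

Taking east as x and north as y: glider velocity = (44.945, 88.210) km/h; drone velocity = (-38.184, -38.184) km/h.
Velocity of glider relative to drone = (44.945, 88.210) − (-38.184, -38.184) = (83.129, 126.393) km/h.
Magnitude = |(83.129, 126.393)| = 151.280 km/h.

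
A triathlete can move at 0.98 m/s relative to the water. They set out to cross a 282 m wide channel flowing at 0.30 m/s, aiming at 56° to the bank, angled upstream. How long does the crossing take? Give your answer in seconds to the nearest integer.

The component of the triathlete's velocity perpendicular to the bank is 0.98 × sin 56° = 0.812 m/s.
Only the cross-stream component determines the crossing time; the current contributes nothing perpendicular to the bank.
Time = 282 / 0.812 = 347.095 s.

347 s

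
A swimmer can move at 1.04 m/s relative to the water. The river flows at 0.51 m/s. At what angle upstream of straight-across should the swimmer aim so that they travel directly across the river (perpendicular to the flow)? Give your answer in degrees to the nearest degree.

To cancel the current, the upstream component of the swimmer's velocity must equal the flow: 1.04 sin θ = 0.51.
sin θ = 0.51 / 1.04 = 0.4904.
θ = arcsin(0.4904) = 29.366°.

29°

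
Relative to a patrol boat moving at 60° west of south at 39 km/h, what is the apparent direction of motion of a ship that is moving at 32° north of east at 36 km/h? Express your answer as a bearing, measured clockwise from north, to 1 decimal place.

059.0°

Taking east as x and north as y: ship velocity = (30.530, 19.077) km/h; patrol boat velocity = (-33.775, -19.500) km/h.
Velocity of ship relative to patrol boat = (30.530, 19.077) − (-33.775, -19.500) = (64.305, 38.577) km/h.
Bearing = atan2(64.30, 38.58) = 59.04° clockwise from north.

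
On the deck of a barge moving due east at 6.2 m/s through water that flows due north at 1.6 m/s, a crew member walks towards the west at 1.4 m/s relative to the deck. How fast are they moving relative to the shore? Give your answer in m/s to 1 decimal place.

In east/north components (m/s): crew member relative to barge = (-1.400, 0.000); barge relative to water = (6.200, 0.000); water relative to ground = (0.000, 1.600).
Sum = (4.800, 1.600) m/s.
Speed = |(4.800, 1.600)| = 5.060 m/s.

5.1 m/s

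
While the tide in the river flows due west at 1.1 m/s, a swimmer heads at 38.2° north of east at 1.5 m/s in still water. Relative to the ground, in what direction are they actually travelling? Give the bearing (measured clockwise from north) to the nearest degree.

Taking east as x and north as y: velocity relative to the water = (1.179, 0.928) m/s; the water relative to ground = (-1.100, 0.000) m/s.
Velocity relative to ground = (1.179, 0.928) + (-1.100, 0.000) = (0.079, 0.928) m/s.
Bearing = atan2(0.08, 0.93) = 4.85° clockwise from north.

005°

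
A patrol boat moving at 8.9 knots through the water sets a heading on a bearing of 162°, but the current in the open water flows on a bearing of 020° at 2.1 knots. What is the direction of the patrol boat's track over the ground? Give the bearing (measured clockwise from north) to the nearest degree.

Taking east as x and north as y: velocity relative to the water = (2.750, -8.464) knots; the water relative to ground = (0.718, 1.973) knots.
Velocity relative to ground = (2.750, -8.464) + (0.718, 1.973) = (3.468, -6.491) knots.
Bearing = atan2(3.47, -6.49) = 151.88° clockwise from north.

152°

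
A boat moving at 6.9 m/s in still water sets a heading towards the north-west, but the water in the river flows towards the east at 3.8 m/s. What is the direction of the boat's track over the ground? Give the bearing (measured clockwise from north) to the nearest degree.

348°

Taking east as x and north as y: velocity relative to the water = (-4.879, 4.879) m/s; the water relative to ground = (3.800, 0.000) m/s.
Velocity relative to ground = (-4.879, 4.879) + (3.800, 0.000) = (-1.079, 4.879) m/s.
Bearing = atan2(-1.08, 4.88) = 347.53° clockwise from north.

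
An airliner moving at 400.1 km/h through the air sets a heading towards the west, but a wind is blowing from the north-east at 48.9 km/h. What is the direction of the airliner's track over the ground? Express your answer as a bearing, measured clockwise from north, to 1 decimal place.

265.5°

Taking east as x and north as y: velocity relative to the air = (-400.100, 0.000) km/h; the air relative to ground = (-34.578, -34.578) km/h.
Velocity relative to ground = (-400.100, 0.000) + (-34.578, -34.578) = (-434.678, -34.578) km/h.
Bearing = atan2(-434.68, -34.58) = 265.45° clockwise from north.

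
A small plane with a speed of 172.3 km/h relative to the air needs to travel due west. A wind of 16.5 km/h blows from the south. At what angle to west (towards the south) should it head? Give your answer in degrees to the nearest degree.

The wind pushes perpendicular to the desired track; the heading must have a component into the wind equal to 16.5 km/h: 172.3 sin θ = 16.5.
sin θ = 0.0958, so θ = 5.495°.

5°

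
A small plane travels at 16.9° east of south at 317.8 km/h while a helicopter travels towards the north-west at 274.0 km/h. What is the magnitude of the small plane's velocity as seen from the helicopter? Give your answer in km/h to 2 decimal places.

Taking east as x and north as y: small plane velocity = (92.385, -304.075) km/h; helicopter velocity = (-193.747, 193.747) km/h.
Velocity of small plane relative to helicopter = (92.385, -304.075) − (-193.747, 193.747) = (286.132, -497.823) km/h.
Magnitude = |(286.132, -497.823)| = 574.194 km/h.

574.19 km/h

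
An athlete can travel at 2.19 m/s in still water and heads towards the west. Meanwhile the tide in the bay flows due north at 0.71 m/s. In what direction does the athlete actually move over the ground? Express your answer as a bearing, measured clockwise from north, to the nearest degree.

Taking east as x and north as y: velocity relative to the water = (-2.190, 0.000) m/s; the water relative to ground = (0.000, 0.710) m/s.
Velocity relative to ground = (-2.190, 0.000) + (0.000, 0.710) = (-2.190, 0.710) m/s.
Bearing = atan2(-2.19, 0.71) = 287.96° clockwise from north.

288°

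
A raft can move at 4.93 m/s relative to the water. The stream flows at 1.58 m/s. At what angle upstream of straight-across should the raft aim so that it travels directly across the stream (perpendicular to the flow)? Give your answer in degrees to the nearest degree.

19°

To cancel the current, the upstream component of the raft's velocity must equal the flow: 4.93 sin θ = 1.58.
sin θ = 1.58 / 4.93 = 0.3205.
θ = arcsin(0.3205) = 18.692°.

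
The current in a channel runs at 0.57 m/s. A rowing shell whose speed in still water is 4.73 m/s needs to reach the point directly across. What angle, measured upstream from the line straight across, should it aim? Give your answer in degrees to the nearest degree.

To cancel the current, the upstream component of the rowing shell's velocity must equal the flow: 4.73 sin θ = 0.57.
sin θ = 0.57 / 4.73 = 0.1205.
θ = arcsin(0.1205) = 6.921°.

7°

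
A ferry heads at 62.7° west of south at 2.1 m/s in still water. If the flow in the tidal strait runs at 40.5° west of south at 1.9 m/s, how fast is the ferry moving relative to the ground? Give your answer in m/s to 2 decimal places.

3.93 m/s

Taking east as x and north as y: velocity relative to the water = (-1.866, -0.963) m/s; the water relative to ground = (-1.234, -1.445) m/s.
Velocity relative to ground = (-1.866, -0.963) + (-1.234, -1.445) = (-3.100, -2.408) m/s.
Speed = |(-3.100, -2.408)| = 3.925 m/s.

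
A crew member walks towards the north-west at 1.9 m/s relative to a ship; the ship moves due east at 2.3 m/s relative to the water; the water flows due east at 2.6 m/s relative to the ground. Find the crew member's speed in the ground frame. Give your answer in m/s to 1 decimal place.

3.8 m/s

In east/north components (m/s): crew member relative to ship = (-1.344, 1.344); ship relative to water = (2.300, 0.000); water relative to ground = (2.600, 0.000).
Sum = (3.556, 1.344) m/s.
Speed = |(3.556, 1.344)| = 3.802 m/s.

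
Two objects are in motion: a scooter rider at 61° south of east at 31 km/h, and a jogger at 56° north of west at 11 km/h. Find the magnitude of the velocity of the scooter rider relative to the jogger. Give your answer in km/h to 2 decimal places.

41.97 km/h

Taking east as x and north as y: scooter rider velocity = (15.029, -27.113) km/h; jogger velocity = (-6.151, 9.119) km/h.
Velocity of scooter rider relative to jogger = (15.029, -27.113) − (-6.151, 9.119) = (21.180, -36.233) km/h.
Magnitude = |(21.180, -36.233)| = 41.969 km/h.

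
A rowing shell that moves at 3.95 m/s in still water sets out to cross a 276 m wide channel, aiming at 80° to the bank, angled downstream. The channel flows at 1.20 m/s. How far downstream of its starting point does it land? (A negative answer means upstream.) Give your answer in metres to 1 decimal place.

133.8 m

Perpendicular speed = 3.890 m/s; crossing time = 276 / 3.890 = 70.951 s.
Net downstream speed = 1.886 m/s.
Drift = 1.886 × 70.951 = 133.808 m (downstream).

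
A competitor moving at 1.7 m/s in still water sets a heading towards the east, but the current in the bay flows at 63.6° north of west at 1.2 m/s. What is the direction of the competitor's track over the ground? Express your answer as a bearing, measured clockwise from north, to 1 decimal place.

Taking east as x and north as y: velocity relative to the water = (1.700, 0.000) m/s; the water relative to ground = (-0.534, 1.075) m/s.
Velocity relative to ground = (1.700, 0.000) + (-0.534, 1.075) = (1.166, 1.075) m/s.
Bearing = atan2(1.17, 1.07) = 47.34° clockwise from north.

047.3°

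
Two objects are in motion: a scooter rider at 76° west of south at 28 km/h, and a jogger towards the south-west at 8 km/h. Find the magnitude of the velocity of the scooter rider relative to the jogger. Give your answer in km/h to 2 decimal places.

Taking east as x and north as y: scooter rider velocity = (-27.168, -6.774) km/h; jogger velocity = (-5.657, -5.657) km/h.
Velocity of scooter rider relative to jogger = (-27.168, -6.774) − (-5.657, -5.657) = (-21.511, -1.117) km/h.
Magnitude = |(-21.511, -1.117)| = 21.540 km/h.

21.54 km/h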